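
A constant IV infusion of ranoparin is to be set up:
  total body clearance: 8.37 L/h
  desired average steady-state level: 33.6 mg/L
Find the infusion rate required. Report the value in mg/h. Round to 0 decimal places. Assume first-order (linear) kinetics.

281 mg/h

At steady state, infusion rate R₀ = Css × CL = 33.6 × 8.370 = 281.2 mg/h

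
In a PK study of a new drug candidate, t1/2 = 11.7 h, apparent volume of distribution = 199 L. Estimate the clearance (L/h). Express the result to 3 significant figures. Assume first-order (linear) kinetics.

11.8 L/h

k = ln2 / t½ = 0.693147 / 11.7 = 0.05924 h⁻¹
CL = k × Vd = 0.05924 × 199 = 11.79 L/h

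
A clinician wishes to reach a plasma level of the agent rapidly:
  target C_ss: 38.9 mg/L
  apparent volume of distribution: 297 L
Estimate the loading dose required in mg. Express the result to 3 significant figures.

LD = Css × Vd = 38.9 × 297 = 11550 mg

11600 mg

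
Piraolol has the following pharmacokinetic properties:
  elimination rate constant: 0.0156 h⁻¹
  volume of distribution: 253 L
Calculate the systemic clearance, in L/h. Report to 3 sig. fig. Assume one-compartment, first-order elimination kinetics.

CL = k × Vd = 0.0156 × 253 = 3.947 L/h

3.95 L/h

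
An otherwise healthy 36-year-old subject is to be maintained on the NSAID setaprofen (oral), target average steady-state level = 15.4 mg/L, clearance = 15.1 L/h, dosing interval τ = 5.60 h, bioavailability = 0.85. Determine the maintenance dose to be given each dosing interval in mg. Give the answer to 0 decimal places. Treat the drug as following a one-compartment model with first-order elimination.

At steady state, F × (Dose/τ) = Css × CL.
Dose = Css × CL × τ / F = 15.4 × 15.10 × 5.60 / 0.85 = 1532 mg

1532 mg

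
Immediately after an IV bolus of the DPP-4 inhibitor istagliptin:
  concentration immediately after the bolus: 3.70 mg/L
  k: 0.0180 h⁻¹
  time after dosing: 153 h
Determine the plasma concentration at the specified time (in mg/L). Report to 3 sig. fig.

0.236 mg/L

C = C₀ · e^(−k·t) = 3.700 × e^(−0.01800 × 153)
  = 3.700 × 0.06367 = 0.2356 mg/L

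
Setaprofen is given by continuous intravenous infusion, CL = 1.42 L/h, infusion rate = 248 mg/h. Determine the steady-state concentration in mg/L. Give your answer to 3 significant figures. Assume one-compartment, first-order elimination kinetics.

175 mg/L

At steady state Css = R₀ / CL = 248 / 1.420 = 174.6 mg/L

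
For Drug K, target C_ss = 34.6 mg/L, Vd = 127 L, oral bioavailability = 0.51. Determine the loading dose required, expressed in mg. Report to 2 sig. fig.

8600 mg

LD = Css × Vd / F = 34.6 × 127 / 0.51 = 8616 mg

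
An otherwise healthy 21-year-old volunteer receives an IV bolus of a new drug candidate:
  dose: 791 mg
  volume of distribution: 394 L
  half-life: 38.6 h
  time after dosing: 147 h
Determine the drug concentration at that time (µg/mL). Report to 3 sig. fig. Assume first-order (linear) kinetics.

0.143 µg/mL

C₀ = Dose / Vd = 791.0 / 394 = 2.008 mg/L
k = ln2 / t½ = 0.693147 / 38.6 = 0.01796 h⁻¹
C = C₀ · e^(−k·t) = 2.008 × e^(−0.01796 × 147)
  = 2.008 × 0.07135 = 0.1433 mg/L
(0.1433 mg/L = 0.1433 µg/mL)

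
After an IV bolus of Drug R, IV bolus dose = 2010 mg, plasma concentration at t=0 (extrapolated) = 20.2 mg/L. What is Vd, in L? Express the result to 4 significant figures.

99.50 L

Vd = Dose / C₀ = 2010 / 20.2 = 99.50 L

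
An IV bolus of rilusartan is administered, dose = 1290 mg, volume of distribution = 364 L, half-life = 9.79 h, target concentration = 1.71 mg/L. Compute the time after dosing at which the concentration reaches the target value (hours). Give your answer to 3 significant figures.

C₀ = Dose / Vd = 1290 / 364 = 3.544 mg/L
k = ln2 / t½ = 0.693147 / 9.79 = 0.07080 h⁻¹
t = ln(C₀ / C) / k = ln(3.544 / 1.71) / 0.07080
  = ln(2.073) / 0.07080 = 0.7290 / 0.07080 = 10.30 h

10.3 h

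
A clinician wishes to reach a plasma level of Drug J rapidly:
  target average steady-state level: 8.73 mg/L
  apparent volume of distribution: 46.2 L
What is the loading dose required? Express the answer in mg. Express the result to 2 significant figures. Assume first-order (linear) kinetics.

400 mg

LD = Css × Vd = 8.73 × 46.2 = 403.3 mg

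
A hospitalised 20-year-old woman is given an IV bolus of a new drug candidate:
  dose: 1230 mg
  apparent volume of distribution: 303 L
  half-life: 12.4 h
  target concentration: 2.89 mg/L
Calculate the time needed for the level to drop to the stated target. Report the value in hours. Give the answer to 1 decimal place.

C₀ = Dose / Vd = 1230 / 303 = 4.059 mg/L
k = ln2 / t½ = 0.693147 / 12.4 = 0.05590 h⁻¹
t = ln(C₀ / C) / k = ln(4.059 / 2.89) / 0.05590
  = ln(1.404) / 0.05590 = 0.3393 / 0.05590 = 6.070 h

6.1 h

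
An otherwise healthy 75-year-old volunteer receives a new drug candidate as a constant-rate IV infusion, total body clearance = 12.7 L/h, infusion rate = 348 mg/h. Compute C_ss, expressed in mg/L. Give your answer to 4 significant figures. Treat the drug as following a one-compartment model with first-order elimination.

At steady state Css = R₀ / CL = 348 / 12.70 = 27.40 mg/L

27.40 mg/L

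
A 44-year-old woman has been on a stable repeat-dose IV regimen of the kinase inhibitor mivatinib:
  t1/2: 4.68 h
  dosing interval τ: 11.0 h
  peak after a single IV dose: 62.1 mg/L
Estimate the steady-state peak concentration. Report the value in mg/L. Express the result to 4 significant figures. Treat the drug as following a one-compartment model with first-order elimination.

77.25 mg/L

k = ln2 / t½ = 0.693147 / 4.68 = 0.1481 h⁻¹
e^(−kτ) = e^(−0.1481 × 11.0) = 0.1961
Accumulation ratio R = 1 / (1 − e^(−kτ)) = 1 / (1 − 0.1961) = 1.244
Steady-state peak = C₀ × R = 62.1 × 1.244 = 77.25 mg/L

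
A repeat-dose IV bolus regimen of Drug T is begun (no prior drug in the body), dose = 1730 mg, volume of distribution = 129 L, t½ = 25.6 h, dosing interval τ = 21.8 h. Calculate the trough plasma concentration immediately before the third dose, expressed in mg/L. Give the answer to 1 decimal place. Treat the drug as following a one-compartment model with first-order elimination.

C₀ per dose = Dose / Vd = 1730 / 129 = 13.41 mg/L
k = ln2 / t½ = 0.693147 / 25.6 = 0.02708 h⁻¹
Fraction remaining after one interval: r = e^(−kτ) = e^(−0.02708 × 21.8) = 0.5541
Before dose 3, 2 doses have been given (aged 1τ, 2τ).
C_trough = C₀ × (r + r²) = 13.41 × (0.5541 + 0.3070) = 11.55 mg/L

11.6 mg/L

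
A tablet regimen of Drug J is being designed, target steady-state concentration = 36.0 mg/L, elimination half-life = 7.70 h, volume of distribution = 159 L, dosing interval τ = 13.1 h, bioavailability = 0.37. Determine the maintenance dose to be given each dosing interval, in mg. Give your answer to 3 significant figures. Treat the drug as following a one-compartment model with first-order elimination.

18200 mg

k = ln2 / t½ = 0.693147 / 7.70 = 0.09002 h⁻¹
CL = k × Vd = 0.09002 × 159 = 14.31 L/h
At steady state, F × (Dose/τ) = Css × CL.
Dose = Css × CL × τ / F = 36.0 × 14.31 × 13.1 / 0.37 = 18240 mg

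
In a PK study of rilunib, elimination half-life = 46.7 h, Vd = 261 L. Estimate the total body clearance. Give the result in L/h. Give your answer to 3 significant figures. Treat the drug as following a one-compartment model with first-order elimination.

k = ln2 / t½ = 0.693147 / 46.7 = 0.01484 h⁻¹
CL = k × Vd = 0.01484 × 261 = 3.873 L/h

3.87 L/h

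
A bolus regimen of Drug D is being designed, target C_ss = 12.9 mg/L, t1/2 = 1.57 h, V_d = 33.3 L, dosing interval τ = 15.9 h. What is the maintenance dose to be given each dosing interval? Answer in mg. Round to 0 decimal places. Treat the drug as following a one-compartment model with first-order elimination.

k = ln2 / t½ = 0.693147 / 1.57 = 0.4415 h⁻¹
CL = k × Vd = 0.4415 × 33.3 = 14.70 L/h
At steady state, Dose/τ = Css × CL.
Dose = Css × CL × τ = 12.9 × 14.70 × 15.9 = 3015 mg

3015 mg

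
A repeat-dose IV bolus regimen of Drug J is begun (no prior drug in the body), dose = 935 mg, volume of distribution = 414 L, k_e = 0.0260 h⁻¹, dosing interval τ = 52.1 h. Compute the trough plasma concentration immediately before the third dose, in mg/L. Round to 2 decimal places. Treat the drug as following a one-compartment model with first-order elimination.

0.73 mg/L

C₀ per dose = Dose / Vd = 935 / 414 = 2.258 mg/L
Fraction remaining after one interval: r = e^(−kτ) = e^(−0.02600 × 52.1) = 0.2581
Before dose 3, 2 doses have been given (aged 1τ, 2τ).
C_trough = C₀ × (r + r²) = 2.258 × (0.2581 + 0.06662) = 0.7332 mg/L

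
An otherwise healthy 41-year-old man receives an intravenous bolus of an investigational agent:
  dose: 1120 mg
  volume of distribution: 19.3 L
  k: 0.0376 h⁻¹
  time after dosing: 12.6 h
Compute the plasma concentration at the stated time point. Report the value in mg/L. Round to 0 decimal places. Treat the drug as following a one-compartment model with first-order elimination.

36 mg/L

C₀ = Dose / Vd = 1120 / 19.3 = 58.03 mg/L
C = C₀ · e^(−k·t) = 58.03 × e^(−0.03760 × 12.6)
  = 58.03 × 0.6227 = 36.14 mg/L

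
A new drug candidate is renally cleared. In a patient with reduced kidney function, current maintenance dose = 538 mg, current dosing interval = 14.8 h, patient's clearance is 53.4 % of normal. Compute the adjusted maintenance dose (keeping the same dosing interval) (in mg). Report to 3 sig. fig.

To keep the same average steady-state level, dosing rate must scale with clearance.
CL ratio = 53.4 / 100 = 0.5340
New dose (same interval) = 538 × 0.5340 = 287.3 mg

287 mg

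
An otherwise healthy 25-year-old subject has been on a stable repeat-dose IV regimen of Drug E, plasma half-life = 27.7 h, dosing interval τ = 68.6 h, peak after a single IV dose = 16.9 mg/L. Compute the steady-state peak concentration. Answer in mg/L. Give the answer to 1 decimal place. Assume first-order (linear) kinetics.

k = ln2 / t½ = 0.693147 / 27.7 = 0.02502 h⁻¹
e^(−kτ) = e^(−0.02502 × 68.6) = 0.1797
Accumulation ratio R = 1 / (1 − e^(−kτ)) = 1 / (1 − 0.1797) = 1.219
Steady-state peak = C₀ × R = 16.9 × 1.219 = 20.60 mg/L

20.6 mg/L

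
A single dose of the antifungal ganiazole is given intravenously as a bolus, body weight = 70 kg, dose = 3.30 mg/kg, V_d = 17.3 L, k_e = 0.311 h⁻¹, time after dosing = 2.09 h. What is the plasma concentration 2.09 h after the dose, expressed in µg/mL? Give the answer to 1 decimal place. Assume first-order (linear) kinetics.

Total dose = 3.30 × 70 = 231.0 mg
C₀ = Dose / Vd = 231.0 / 17.3 = 13.35 mg/L
C = C₀ · e^(−k·t) = 13.35 × e^(−0.3110 × 2.09)
  = 13.35 × 0.5221 = 6.970 mg/L
(6.970 mg/L = 6.970 µg/mL)

7.0 µg/mL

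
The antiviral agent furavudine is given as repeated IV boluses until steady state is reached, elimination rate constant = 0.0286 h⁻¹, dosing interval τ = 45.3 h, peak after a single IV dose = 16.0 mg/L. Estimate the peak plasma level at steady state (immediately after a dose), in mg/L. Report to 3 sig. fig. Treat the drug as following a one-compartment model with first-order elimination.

22.0 mg/L

e^(−kτ) = e^(−0.02860 × 45.3) = 0.2737
Accumulation ratio R = 1 / (1 − e^(−kτ)) = 1 / (1 − 0.2737) = 1.377
Steady-state peak = C₀ × R = 16.0 × 1.377 = 22.03 mg/L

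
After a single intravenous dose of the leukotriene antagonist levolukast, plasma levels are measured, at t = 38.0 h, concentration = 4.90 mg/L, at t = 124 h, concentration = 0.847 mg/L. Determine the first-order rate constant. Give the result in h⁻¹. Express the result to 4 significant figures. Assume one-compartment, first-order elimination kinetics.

k = ln(C₁/C₂) / (t₂ − t₁) = ln(4.90/0.847) / (124 − 38.0)
  = 1.755 / 86.00 = 0.02041 h⁻¹

0.02041 h⁻¹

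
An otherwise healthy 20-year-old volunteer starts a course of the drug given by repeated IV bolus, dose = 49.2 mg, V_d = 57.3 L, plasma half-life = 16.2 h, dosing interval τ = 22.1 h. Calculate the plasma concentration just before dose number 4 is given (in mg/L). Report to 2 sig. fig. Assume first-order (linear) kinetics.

C₀ per dose = Dose / Vd = 49.2 / 57.3 = 0.8586 mg/L
k = ln2 / t½ = 0.693147 / 16.2 = 0.04279 h⁻¹
Fraction remaining after one interval: r = e^(−kτ) = e^(−0.04279 × 22.1) = 0.3884
Before dose 4, 3 doses have been given (aged 1τ, 2τ, 3τ).
C_trough = C₀ × (r + r² + … + r^3) = C₀ × r(1−r^3)/(1−r)
        = 0.8586 × 0.3884 × (1 − 0.05859) / (1 − 0.3884) = 0.5133 mg/L

0.51 mg/L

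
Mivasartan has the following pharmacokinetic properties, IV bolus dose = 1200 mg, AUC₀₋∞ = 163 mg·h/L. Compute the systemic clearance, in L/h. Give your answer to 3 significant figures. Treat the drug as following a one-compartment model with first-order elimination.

7.36 L/h

CL = Dose / AUC = 1200 / 163 = 7.362 L/h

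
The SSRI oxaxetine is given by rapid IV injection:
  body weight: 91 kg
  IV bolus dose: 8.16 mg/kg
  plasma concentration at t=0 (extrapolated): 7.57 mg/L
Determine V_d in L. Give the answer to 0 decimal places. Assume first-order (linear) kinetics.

98 L

Dose = 8.16 × 91 = 742.6 mg
Vd = Dose / C₀ = 742.6 / 7.57 = 98.10 L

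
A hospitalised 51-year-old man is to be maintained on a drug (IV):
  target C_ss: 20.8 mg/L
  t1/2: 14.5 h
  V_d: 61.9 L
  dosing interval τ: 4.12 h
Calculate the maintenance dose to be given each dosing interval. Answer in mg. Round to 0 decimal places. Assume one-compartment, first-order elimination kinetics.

254 mg

k = ln2 / t½ = 0.693147 / 14.5 = 0.04780 h⁻¹
CL = k × Vd = 0.04780 × 61.9 = 2.959 L/h
At steady state, Dose/τ = Css × CL.
Dose = Css × CL × τ = 20.8 × 2.959 × 4.12 = 253.6 mg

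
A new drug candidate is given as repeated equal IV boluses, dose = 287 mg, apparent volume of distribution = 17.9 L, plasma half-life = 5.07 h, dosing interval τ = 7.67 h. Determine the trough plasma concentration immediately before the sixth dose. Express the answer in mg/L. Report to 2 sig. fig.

8.6 mg/L

C₀ per dose = Dose / Vd = 287 / 17.9 = 16.03 mg/L
k = ln2 / t½ = 0.693147 / 5.07 = 0.1367 h⁻¹
Fraction remaining after one interval: r = e^(−kτ) = e^(−0.1367 × 7.67) = 0.3505
Before dose 6, 5 doses have been given (aged 1τ, 2τ, 3τ, 4τ, 5τ).
C_trough = C₀ × (r + r² + … + r^5) = C₀ × r(1−r^5)/(1−r)
        = 16.03 × 0.3505 × (1 − 0.005290) / (1 − 0.3505) = 8.605 mg/L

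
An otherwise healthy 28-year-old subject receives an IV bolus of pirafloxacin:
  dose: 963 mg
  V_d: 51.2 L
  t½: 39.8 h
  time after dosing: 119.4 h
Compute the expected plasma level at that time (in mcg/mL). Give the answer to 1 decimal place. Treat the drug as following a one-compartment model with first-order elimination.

2.4 mcg/mL

C₀ = Dose / Vd = 963.0 / 51.2 = 18.81 mg/L
k = ln2 / t½ = 0.693147 / 39.8 = 0.01742 h⁻¹
t / t½ = 119.4 / 39.8 = 3 half-lives
C = C₀ × (1/2)^3 = 18.81 × 0.1250 = 2.351 mg/L
(2.351 mg/L = 2.351 mcg/mL)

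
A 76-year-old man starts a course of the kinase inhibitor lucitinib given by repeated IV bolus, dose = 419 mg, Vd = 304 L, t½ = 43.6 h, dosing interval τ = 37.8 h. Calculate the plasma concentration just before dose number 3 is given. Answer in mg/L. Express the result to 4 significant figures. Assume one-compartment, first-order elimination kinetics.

C₀ per dose = Dose / Vd = 419 / 304 = 1.378 mg/L
k = ln2 / t½ = 0.693147 / 43.6 = 0.01590 h⁻¹
Fraction remaining after one interval: r = e^(−kτ) = e^(−0.01590 × 37.8) = 0.5483
Before dose 3, 2 doses have been given (aged 1τ, 2τ).
C_trough = C₀ × (r + r²) = 1.378 × (0.5483 + 0.3006) = 1.170 mg/L

1.170 mg/L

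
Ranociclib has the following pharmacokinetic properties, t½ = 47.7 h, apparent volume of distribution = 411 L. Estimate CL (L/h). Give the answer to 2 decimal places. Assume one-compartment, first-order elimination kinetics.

5.97 L/h

k = ln2 / t½ = 0.693147 / 47.7 = 0.01453 h⁻¹
CL = k × Vd = 0.01453 × 411 = 5.972 L/h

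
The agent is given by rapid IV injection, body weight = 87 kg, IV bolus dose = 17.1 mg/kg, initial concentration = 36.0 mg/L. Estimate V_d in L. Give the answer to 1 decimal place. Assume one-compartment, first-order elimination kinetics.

Dose = 17.1 × 87 = 1488 mg
Vd = Dose / C₀ = 1488 / 36.0 = 41.33 L

41.3 L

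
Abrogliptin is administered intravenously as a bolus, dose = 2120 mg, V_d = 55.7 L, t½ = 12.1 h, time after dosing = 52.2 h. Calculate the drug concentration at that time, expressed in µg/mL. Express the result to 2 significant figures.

C₀ = Dose / Vd = 2120 / 55.7 = 38.06 mg/L
k = ln2 / t½ = 0.693147 / 12.1 = 0.05728 h⁻¹
C = C₀ · e^(−k·t) = 38.06 × e^(−0.05728 × 52.2)
  = 38.06 × 0.05029 = 1.914 mg/L
(1.914 mg/L = 1.914 µg/mL)

1.9 µg/mL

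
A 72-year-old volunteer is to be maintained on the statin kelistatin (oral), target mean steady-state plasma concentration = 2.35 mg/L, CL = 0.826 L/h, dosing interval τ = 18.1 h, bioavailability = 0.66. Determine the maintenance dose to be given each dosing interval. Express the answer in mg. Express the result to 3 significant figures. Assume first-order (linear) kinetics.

53.2 mg

At steady state, F × (Dose/τ) = Css × CL.
Dose = Css × CL × τ / F = 2.35 × 0.8260 × 18.1 / 0.66 = 53.23 mg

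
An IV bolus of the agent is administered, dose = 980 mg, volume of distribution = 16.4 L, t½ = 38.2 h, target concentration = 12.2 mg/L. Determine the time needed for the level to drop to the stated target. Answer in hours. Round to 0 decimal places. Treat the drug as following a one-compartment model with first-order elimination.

C₀ = Dose / Vd = 980.0 / 16.4 = 59.76 mg/L
k = ln2 / t½ = 0.693147 / 38.2 = 0.01815 h⁻¹
t = ln(C₀ / C) / k = ln(59.76 / 12.2) / 0.01815
  = ln(4.898) / 0.01815 = 1.589 / 0.01815 = 87.55 h

88 h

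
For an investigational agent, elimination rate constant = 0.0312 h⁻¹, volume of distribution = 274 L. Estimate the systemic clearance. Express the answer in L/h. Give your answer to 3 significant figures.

8.55 L/h

CL = k × Vd = 0.0312 × 274 = 8.549 L/h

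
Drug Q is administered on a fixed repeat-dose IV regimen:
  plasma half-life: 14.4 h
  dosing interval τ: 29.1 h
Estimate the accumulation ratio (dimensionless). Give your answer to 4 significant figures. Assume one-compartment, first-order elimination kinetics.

1.327

k = ln2 / t½ = 0.693147 / 14.4 = 0.04814 h⁻¹
e^(−kτ) = e^(−0.04814 × 29.1) = 0.2464
Accumulation ratio R = 1 / (1 − e^(−kτ)) = 1 / (1 − 0.2464) = 1.327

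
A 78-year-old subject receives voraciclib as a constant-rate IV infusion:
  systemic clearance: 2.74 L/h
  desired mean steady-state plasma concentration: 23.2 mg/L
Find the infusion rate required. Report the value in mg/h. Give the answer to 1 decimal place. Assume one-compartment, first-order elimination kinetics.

63.6 mg/h

At steady state, infusion rate R₀ = Css × CL = 23.2 × 2.740 = 63.57 mg/h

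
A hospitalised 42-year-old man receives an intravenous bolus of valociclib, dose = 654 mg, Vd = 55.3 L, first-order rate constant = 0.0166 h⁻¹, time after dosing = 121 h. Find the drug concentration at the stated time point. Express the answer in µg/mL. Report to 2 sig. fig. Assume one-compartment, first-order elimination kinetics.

1.6 µg/mL

C₀ = Dose / Vd = 654.0 / 55.3 = 11.83 mg/L
C = C₀ · e^(−k·t) = 11.83 × e^(−0.01660 × 121)
  = 11.83 × 0.1342 = 1.588 mg/L
(1.588 mg/L = 1.588 µg/mL)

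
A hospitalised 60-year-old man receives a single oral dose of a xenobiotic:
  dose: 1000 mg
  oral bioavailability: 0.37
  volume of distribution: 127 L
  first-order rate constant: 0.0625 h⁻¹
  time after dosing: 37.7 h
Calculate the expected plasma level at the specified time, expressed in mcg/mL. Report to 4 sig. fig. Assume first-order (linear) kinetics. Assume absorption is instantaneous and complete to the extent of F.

0.2761 mcg/mL

Amount reaching circulation = F × Dose = 0.37 × 1000 = 370.0 mg
C₀ = F·Dose / Vd = 370.0 / 127 = 2.913 mg/L
C = C₀ · e^(−k·t) = 2.913 × e^(−0.06250 × 37.7)
  = 2.913 × 0.09477 = 0.2761 mg/L
(0.2761 mg/L = 0.2761 mcg/mL)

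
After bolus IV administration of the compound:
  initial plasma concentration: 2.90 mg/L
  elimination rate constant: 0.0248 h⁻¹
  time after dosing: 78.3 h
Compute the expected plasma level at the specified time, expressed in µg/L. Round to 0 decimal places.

C = C₀ · e^(−k·t) = 2.900 × e^(−0.02480 × 78.3)
  = 2.900 × 0.1434 = 0.4159 mg/L
Convert: 0.4159 mg/L × 1000 = 415.9 µg/L

416 µg/L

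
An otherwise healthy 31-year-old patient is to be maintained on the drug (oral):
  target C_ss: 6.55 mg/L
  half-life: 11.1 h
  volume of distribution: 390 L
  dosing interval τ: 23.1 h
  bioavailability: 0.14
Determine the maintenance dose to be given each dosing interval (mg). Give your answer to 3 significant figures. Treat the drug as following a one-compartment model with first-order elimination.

k = ln2 / t½ = 0.693147 / 11.1 = 0.06245 h⁻¹
CL = k × Vd = 0.06245 × 390 = 24.36 L/h
At steady state, F × (Dose/τ) = Css × CL.
Dose = Css × CL × τ / F = 6.55 × 24.36 × 23.1 / 0.14 = 26330 mg

26300 mg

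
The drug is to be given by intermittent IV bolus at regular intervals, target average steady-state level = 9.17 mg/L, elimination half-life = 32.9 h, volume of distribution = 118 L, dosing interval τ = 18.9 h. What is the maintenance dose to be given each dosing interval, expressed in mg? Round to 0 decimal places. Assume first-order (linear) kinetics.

k = ln2 / t½ = 0.693147 / 32.9 = 0.02107 h⁻¹
CL = k × Vd = 0.02107 × 118 = 2.486 L/h
At steady state, Dose/τ = Css × CL.
Dose = Css × CL × τ = 9.17 × 2.486 × 18.9 = 430.9 mg

431 mg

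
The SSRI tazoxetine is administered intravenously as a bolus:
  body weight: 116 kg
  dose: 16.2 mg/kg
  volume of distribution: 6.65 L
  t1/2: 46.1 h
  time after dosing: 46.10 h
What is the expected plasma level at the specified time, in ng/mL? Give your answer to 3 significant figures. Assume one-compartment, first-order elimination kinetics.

Total dose = 16.2 × 116 = 1879 mg
C₀ = Dose / Vd = 1879 / 6.65 = 282.6 mg/L
k = ln2 / t½ = 0.693147 / 46.1 = 0.01504 h⁻¹
t / t½ = 46.10 / 46.1 = 1 half-lives
C = C₀ × (1/2)^1 = 282.6 × 0.5000 = 141.3 mg/L
Convert: 141.3 mg/L × 1000 = 141300 ng/mL

141000 ng/mL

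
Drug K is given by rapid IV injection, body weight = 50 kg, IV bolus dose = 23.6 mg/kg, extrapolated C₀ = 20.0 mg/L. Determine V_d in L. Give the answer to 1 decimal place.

59.0 L

Dose = 23.6 × 50 = 1180 mg
Vd = Dose / C₀ = 1180 / 20.0 = 59.00 L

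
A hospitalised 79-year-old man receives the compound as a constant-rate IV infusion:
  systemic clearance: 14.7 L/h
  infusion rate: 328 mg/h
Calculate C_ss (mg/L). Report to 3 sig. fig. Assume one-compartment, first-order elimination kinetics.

22.3 mg/L

At steady state Css = R₀ / CL = 328 / 14.70 = 22.31 mg/L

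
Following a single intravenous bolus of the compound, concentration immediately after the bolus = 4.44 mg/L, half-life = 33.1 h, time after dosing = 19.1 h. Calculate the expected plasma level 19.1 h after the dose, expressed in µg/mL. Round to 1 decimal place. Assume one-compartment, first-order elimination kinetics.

3.0 µg/mL

k = ln2 / t½ = 0.693147 / 33.1 = 0.02094 h⁻¹
C = C₀ · e^(−k·t) = 4.440 × e^(−0.02094 × 19.1)
  = 4.440 × 0.6704 = 2.977 mg/L
(2.977 mg/L = 2.977 µg/mL)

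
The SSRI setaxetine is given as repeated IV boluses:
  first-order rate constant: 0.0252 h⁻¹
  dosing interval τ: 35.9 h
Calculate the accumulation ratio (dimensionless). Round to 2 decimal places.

1.68

e^(−kτ) = e^(−0.02520 × 35.9) = 0.4047
Accumulation ratio R = 1 / (1 − e^(−kτ)) = 1 / (1 − 0.4047) = 1.680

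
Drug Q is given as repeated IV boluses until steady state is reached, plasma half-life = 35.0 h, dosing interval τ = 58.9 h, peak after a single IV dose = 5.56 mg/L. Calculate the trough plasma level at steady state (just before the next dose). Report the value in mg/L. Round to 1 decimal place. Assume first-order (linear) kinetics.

k = ln2 / t½ = 0.693147 / 35.0 = 0.01980 h⁻¹
e^(−kτ) = e^(−0.01980 × 58.9) = 0.3115
Accumulation ratio R = 1 / (1 − e^(−kτ)) = 1 / (1 − 0.3115) = 1.452
Steady-state trough = C₀ × R × e^(−kτ) = 5.56 × 1.452 × 0.3115 = 2.515 mg/L

2.5 mg/L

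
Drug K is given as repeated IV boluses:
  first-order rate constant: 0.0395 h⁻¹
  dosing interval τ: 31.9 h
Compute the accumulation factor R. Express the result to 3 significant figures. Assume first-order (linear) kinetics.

e^(−kτ) = e^(−0.03950 × 31.9) = 0.2836
Accumulation ratio R = 1 / (1 − e^(−kτ)) = 1 / (1 − 0.2836) = 1.396

1.40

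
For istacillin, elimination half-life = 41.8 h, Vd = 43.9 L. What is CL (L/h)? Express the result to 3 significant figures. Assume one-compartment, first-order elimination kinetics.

k = ln2 / t½ = 0.693147 / 41.8 = 0.01658 h⁻¹
CL = k × Vd = 0.01658 × 43.9 = 0.7279 L/h

0.728 L/h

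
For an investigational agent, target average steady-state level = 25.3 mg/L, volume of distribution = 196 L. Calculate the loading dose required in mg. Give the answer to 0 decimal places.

4959 mg

LD = Css × Vd = 25.3 × 196 = 4959 mg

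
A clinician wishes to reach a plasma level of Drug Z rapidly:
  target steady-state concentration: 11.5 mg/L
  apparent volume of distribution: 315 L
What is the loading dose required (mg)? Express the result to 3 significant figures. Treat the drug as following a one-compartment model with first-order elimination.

LD = Css × Vd = 11.5 × 315 = 3623 mg

3620 mg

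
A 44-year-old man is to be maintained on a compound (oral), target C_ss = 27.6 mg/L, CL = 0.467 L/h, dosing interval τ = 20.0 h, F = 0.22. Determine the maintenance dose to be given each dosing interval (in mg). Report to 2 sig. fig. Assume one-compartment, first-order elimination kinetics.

1200 mg

At steady state, F × (Dose/τ) = Css × CL.
Dose = Css × CL × τ / F = 27.6 × 0.4670 × 20.0 / 0.22 = 1172 mg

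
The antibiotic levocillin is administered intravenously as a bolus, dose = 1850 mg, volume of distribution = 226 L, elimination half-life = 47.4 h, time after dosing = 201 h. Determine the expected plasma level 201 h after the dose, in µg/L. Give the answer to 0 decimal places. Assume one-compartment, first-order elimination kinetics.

C₀ = Dose / Vd = 1850 / 226 = 8.186 mg/L
k = ln2 / t½ = 0.693147 / 47.4 = 0.01462 h⁻¹
C = C₀ · e^(−k·t) = 8.186 × e^(−0.01462 × 201)
  = 8.186 × 0.05294 = 0.4334 mg/L
Convert: 0.4334 mg/L × 1000 = 433.4 µg/L

433 µg/L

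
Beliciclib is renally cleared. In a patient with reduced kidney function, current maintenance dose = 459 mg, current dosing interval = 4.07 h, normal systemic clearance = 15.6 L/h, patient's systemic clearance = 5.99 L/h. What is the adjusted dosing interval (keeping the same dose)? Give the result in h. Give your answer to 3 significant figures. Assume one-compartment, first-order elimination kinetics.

10.6 h

To keep the same average steady-state level, dosing rate must scale with clearance.
CL ratio = 5.99 / 15.6 = 0.3840
New interval (same dose) = 4.07 / 0.3840 = 10.60 h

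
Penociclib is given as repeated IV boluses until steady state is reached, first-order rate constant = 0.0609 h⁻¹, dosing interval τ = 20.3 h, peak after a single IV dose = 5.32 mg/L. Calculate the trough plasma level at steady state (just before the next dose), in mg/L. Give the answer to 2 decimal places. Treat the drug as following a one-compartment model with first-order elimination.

e^(−kτ) = e^(−0.06090 × 20.3) = 0.2905
Accumulation ratio R = 1 / (1 − e^(−kτ)) = 1 / (1 − 0.2905) = 1.409
Steady-state trough = C₀ × R × e^(−kτ) = 5.32 × 1.409 × 0.2905 = 2.178 mg/L

2.18 mg/L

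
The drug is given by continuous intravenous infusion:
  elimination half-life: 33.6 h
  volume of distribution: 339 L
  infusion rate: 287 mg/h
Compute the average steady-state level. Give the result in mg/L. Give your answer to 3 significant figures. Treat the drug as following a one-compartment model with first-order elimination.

41.0 mg/L

k = ln2 / t½ = 0.693147 / 33.6 = 0.02063 h⁻¹
CL = k × Vd = 0.02063 × 339 = 6.994 L/h
At steady state Css = R₀ / CL = 287 / 6.994 = 41.04 mg/L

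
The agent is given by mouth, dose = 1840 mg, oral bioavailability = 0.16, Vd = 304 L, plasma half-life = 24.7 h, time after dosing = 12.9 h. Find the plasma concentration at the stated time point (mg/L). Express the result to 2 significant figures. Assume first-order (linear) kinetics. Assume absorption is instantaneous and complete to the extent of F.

0.67 mg/L

Amount reaching circulation = F × Dose = 0.16 × 1840 = 294.4 mg
C₀ = F·Dose / Vd = 294.4 / 304 = 0.9684 mg/L
k = ln2 / t½ = 0.693147 / 24.7 = 0.02806 h⁻¹
C = C₀ · e^(−k·t) = 0.9684 × e^(−0.02806 × 12.9)
  = 0.9684 × 0.6963 = 0.6743 mg/L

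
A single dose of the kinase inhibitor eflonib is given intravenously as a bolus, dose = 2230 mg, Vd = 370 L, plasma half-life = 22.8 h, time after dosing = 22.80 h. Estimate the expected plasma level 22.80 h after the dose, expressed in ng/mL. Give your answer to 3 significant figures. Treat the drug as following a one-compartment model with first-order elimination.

3010 ng/mL

C₀ = Dose / Vd = 2230 / 370 = 6.027 mg/L
k = ln2 / t½ = 0.693147 / 22.8 = 0.03040 h⁻¹
t / t½ = 22.80 / 22.8 = 1 half-lives
C = C₀ × (1/2)^1 = 6.027 × 0.5000 = 3.014 mg/L
Convert: 3.014 mg/L × 1000 = 3014 ng/mL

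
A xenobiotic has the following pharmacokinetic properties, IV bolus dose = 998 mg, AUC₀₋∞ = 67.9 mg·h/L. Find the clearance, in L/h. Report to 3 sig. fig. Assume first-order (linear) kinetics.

14.7 L/h

CL = Dose / AUC = 998 / 67.9 = 14.70 L/h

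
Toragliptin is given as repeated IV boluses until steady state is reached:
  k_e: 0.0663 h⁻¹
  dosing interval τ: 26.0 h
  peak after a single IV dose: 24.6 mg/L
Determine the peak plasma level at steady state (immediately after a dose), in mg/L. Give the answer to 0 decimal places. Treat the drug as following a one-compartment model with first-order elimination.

30 mg/L

e^(−kτ) = e^(−0.06630 × 26.0) = 0.1784
Accumulation ratio R = 1 / (1 − e^(−kτ)) = 1 / (1 − 0.1784) = 1.217
Steady-state peak = C₀ × R = 24.6 × 1.217 = 29.94 mg/L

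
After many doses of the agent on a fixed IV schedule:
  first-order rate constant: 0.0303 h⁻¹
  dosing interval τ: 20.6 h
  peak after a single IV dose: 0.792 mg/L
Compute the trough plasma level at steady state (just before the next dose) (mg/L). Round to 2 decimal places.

0.91 mg/L

e^(−kτ) = e^(−0.03030 × 20.6) = 0.5357
Accumulation ratio R = 1 / (1 − e^(−kτ)) = 1 / (1 − 0.5357) = 2.154
Steady-state trough = C₀ × R × e^(−kτ) = 0.792 × 2.154 × 0.5357 = 0.9139 mg/L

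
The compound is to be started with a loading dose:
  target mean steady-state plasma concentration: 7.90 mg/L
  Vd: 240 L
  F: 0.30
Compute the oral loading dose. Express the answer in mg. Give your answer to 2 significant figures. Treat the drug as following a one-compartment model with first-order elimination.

6300 mg

LD = Css × Vd / F = 7.90 × 240 / 0.30 = 6320 mg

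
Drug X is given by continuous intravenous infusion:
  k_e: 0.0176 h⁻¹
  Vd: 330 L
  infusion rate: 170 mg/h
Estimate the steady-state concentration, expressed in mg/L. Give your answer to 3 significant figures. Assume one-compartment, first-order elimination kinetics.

CL = k × Vd = 0.01760 × 330 = 5.808 L/h
At steady state Css = R₀ / CL = 170 / 5.808 = 29.27 mg/L

29.3 mg/L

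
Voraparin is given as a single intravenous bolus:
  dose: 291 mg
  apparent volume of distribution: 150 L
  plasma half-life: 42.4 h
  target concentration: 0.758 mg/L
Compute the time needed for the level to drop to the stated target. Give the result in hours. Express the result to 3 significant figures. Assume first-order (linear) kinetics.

57.5 h

C₀ = Dose / Vd = 291.0 / 150 = 1.940 mg/L
k = ln2 / t½ = 0.693147 / 42.4 = 0.01635 h⁻¹
t = ln(C₀ / C) / k = ln(1.940 / 0.758) / 0.01635
  = ln(2.559) / 0.01635 = 0.9396 / 0.01635 = 57.47 h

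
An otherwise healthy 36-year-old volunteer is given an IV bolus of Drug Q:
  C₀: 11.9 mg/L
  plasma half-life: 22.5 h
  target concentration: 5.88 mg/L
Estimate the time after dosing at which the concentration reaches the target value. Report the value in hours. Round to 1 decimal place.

k = ln2 / t½ = 0.693147 / 22.5 = 0.03081 h⁻¹
t = ln(C₀ / C) / k = ln(11.90 / 5.88) / 0.03081
  = ln(2.024) / 0.03081 = 0.7051 / 0.03081 = 22.89 h

22.9 h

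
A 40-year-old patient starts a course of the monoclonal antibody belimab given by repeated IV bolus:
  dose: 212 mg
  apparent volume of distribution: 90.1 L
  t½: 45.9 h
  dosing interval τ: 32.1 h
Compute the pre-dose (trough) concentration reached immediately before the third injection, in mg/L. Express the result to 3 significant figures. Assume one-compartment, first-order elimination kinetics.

2.34 mg/L

C₀ per dose = Dose / Vd = 212 / 90.1 = 2.353 mg/L
k = ln2 / t½ = 0.693147 / 45.9 = 0.01510 h⁻¹
Fraction remaining after one interval: r = e^(−kτ) = e^(−0.01510 × 32.1) = 0.6159
Before dose 3, 2 doses have been given (aged 1τ, 2τ).
C_trough = C₀ × (r + r²) = 2.353 × (0.6159 + 0.3793) = 2.342 mg/L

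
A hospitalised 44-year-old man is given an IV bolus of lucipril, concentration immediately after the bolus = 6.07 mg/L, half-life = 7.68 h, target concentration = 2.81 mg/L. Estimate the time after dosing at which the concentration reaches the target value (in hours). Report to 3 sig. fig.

k = ln2 / t½ = 0.693147 / 7.68 = 0.09025 h⁻¹
t = ln(C₀ / C) / k = ln(6.070 / 2.81) / 0.09025
  = ln(2.160) / 0.09025 = 0.7701 / 0.09025 = 8.533 h

8.53 h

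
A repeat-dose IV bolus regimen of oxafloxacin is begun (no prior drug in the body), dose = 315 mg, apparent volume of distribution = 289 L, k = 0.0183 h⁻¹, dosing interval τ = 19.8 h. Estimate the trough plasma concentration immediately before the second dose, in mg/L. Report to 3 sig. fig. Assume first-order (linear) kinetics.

0.759 mg/L

C₀ per dose = Dose / Vd = 315 / 289 = 1.090 mg/L
Fraction remaining after one interval: r = e^(−kτ) = e^(−0.01830 × 19.8) = 0.6960
Before dose 2, 1 dose has been given (aged 1τ).
C_trough = C₀ × r = 1.090 × 0.6960 = 0.7586 mg/L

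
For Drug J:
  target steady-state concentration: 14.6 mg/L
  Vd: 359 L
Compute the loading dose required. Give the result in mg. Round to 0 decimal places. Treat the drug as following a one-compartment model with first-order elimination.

LD = Css × Vd = 14.6 × 359 = 5241 mg

5241 mg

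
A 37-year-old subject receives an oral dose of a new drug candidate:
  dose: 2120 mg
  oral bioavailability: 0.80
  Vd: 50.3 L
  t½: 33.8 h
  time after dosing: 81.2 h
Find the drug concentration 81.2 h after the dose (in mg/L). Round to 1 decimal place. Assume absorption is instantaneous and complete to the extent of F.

Amount reaching circulation = F × Dose = 0.80 × 2120 = 1696 mg
C₀ = F·Dose / Vd = 1696 / 50.3 = 33.72 mg/L
k = ln2 / t½ = 0.693147 / 33.8 = 0.02051 h⁻¹
C = C₀ · e^(−k·t) = 33.72 × e^(−0.02051 × 81.2)
  = 33.72 × 0.1891 = 6.376 mg/L

6.4 mg/L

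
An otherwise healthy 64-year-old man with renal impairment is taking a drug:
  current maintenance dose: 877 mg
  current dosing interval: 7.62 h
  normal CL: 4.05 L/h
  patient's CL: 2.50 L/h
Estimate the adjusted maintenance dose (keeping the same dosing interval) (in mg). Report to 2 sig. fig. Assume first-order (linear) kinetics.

To keep the same average steady-state level, dosing rate must scale with clearance.
CL ratio = 2.50 / 4.05 = 0.6173
New dose (same interval) = 877 × 0.6173 = 541.4 mg

540 mg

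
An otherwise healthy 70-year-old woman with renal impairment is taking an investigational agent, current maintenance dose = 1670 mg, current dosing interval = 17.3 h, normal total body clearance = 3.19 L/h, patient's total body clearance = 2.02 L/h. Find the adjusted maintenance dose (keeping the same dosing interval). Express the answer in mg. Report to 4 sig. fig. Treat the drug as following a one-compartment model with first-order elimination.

1057 mg

To keep the same average steady-state level, dosing rate must scale with clearance.
CL ratio = 2.02 / 3.19 = 0.6332
New dose (same interval) = 1670 × 0.6332 = 1057 mg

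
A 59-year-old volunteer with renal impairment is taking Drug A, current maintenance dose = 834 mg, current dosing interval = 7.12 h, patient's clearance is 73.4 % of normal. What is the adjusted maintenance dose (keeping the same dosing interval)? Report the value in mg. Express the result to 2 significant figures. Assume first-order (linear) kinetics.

To keep the same average steady-state level, dosing rate must scale with clearance.
CL ratio = 73.4 / 100 = 0.7340
New dose (same interval) = 834 × 0.7340 = 612.2 mg

610 mg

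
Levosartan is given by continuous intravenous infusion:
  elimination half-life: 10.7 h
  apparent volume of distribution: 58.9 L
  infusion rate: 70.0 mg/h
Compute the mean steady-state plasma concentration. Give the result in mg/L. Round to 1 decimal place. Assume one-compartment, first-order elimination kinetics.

18.3 mg/L

k = ln2 / t½ = 0.693147 / 10.7 = 0.06478 h⁻¹
CL = k × Vd = 0.06478 × 58.9 = 3.816 L/h
At steady state Css = R₀ / CL = 70.0 / 3.816 = 18.34 mg/L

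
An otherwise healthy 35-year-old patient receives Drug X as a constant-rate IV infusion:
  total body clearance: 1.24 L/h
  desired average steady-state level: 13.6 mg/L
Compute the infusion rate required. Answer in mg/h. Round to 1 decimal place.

16.9 mg/h

At steady state, infusion rate R₀ = Css × CL = 13.6 × 1.240 = 16.86 mg/h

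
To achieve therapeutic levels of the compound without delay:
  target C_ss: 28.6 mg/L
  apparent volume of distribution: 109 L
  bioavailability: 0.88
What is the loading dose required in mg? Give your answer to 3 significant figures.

LD = Css × Vd / F = 28.6 × 109 / 0.88 = 3543 mg

3540 mg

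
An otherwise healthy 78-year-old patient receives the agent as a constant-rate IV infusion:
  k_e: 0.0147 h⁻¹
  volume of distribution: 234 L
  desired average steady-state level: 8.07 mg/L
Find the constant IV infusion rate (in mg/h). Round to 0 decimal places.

CL = k × Vd = 0.01470 × 234 = 3.440 L/h
At steady state, infusion rate R₀ = Css × CL = 8.07 × 3.440 = 27.76 mg/h

28 mg/h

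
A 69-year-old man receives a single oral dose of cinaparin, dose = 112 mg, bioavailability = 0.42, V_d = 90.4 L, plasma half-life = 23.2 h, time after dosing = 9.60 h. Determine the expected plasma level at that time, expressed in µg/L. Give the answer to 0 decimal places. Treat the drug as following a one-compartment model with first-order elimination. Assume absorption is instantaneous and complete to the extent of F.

391 µg/L

Amount reaching circulation = F × Dose = 0.42 × 112.0 = 47.04 mg
C₀ = F·Dose / Vd = 47.04 / 90.4 = 0.5204 mg/L
k = ln2 / t½ = 0.693147 / 23.2 = 0.02988 h⁻¹
C = C₀ · e^(−k·t) = 0.5204 × e^(−0.02988 × 9.60)
  = 0.5204 × 0.7506 = 0.3906 mg/L
Convert: 0.3906 mg/L × 1000 = 390.6 µg/L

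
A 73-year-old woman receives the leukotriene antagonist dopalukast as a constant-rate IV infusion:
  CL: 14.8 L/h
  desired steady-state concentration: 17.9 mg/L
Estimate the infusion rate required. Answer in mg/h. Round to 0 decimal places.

At steady state, infusion rate R₀ = Css × CL = 17.9 × 14.80 = 264.9 mg/h

265 mg/h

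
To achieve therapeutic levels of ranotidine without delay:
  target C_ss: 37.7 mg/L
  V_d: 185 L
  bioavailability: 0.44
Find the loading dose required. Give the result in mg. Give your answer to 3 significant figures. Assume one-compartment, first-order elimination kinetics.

15900 mg

LD = Css × Vd / F = 37.7 × 185 / 0.44 = 15850 mg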